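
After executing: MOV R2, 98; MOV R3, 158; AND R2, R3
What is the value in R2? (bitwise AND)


Register state trace:
  MOV R2, 98  → R2 = 98 (0b01100010)
  MOV R3, 158  → R3 = 158 (0b10011110)
  AND R2, R3  → R2 = 98 AND 158 = 2 (0b00000010)
Final: R2 = 2

2


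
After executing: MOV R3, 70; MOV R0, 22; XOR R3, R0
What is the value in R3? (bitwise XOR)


Register state trace:
  MOV R3, 70  → R3 = 70 (0b01000110)
  MOV R0, 22  → R0 = 22 (0b00010110)
  XOR R3, R0  → R3 = 70 XOR 22 = 80 (0b01010000)
Final: R3 = 80

80


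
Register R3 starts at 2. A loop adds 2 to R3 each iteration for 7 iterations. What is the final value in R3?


Starting value: R3 = 2
  Iter 1: R3 = 2 + 2 = 4
  Iter 2: R3 = 4 + 2 = 6
  Iter 3: R3 = 6 + 2 = 8
  Iter 4: R3 = 8 + 2 = 10
  Iter 5: R3 = 10 + 2 = 12
  Iter 6: R3 = 12 + 2 = 14
  Iter 7: R3 = 14 + 2 = 16
Final: R3 = 16

16


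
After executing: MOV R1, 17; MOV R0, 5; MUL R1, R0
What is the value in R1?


Register state trace:
  MOV R1, 17  → R1 = 17
  MOV R0, 5  → R0 = 5
  MUL R1, R0  → R1 = 17 * 5 = 85
Final: R1 = 85

85


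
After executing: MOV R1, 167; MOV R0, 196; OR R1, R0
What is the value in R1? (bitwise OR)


Register state trace:
  MOV R1, 167  → R1 = 167 (0b10100111)
  MOV R0, 196  → R0 = 196 (0b11000100)
  OR R1, R0   → R1 = 167 OR 196 = 231 (0b11100111)
Final: R1 = 231

231


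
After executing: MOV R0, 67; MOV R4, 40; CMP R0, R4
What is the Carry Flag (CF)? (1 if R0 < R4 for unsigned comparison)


Register state trace:
  MOV R0, 67  → R0 = 67
  MOV R4, 40  → R4 = 40
  CMP R0, R4  → unsigned 67 - 40: no borrow
  67 >= 40, so CF = 0
CF = 0

0


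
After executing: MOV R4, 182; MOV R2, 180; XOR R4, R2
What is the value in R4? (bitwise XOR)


Register state trace:
  MOV R4, 182  → R4 = 182 (0b10110110)
  MOV R2, 180  → R2 = 180 (0b10110100)
  XOR R4, R2  → R4 = 182 XOR 180 = 2 (0b00000010)
Final: R4 = 2

2


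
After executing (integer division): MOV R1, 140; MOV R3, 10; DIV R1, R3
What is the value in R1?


Register state trace:
  MOV R1, 140  → R1 = 140
  MOV R3, 10  → R3 = 10
  DIV R1, R3  → R1 = 140 // 10 = 14
Final: R1 = 14

14


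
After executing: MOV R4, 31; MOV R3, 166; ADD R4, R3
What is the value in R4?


Register state trace:
  MOV R4, 31  → R4 = 31
  MOV R3, 166  → R3 = 166
  ADD R4, R3  → R4 = 31 + 166 = 197
Final: R4 = 197

197


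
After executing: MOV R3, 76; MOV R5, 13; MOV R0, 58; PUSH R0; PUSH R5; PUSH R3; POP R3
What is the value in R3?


Stack trace (top is rightmost):
  MOV R3, 76  → R3 = 76
  MOV R5, 13  → R5 = 13
  MOV R0, 58  → R0 = 58
  PUSH R0  → stack: [58]
  PUSH R5  → stack: [58, 13]
  PUSH R3  → stack: [58, 13, 76]
  POP R3  → R3 = 76, stack: [58, 13]
Final: R3 = 76

76


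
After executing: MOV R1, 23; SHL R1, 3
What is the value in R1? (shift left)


Register state trace:
  MOV R1, 23  → R1 = 23
  SHL R1, 3  → R1 = 23 << 3 = 23 * 2^3 = 184
Final: R1 = 184

184


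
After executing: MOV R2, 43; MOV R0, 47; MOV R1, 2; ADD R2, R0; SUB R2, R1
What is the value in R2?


Register state trace:
  MOV R2, 43  → R2 = 43
  MOV R0, 47  → R0 = 47
  MOV R1, 2  → R1 = 2
  ADD R2, R0  → R2 = 43 + 47 = 90
  SUB R2, R1  → R2 = 90 - 2 = 88
Final: R2 = 88

88


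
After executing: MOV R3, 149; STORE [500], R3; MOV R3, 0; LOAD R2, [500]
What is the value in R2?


Register and memory trace:
  MOV R3, 149  → R3 = 149
  STORE [500], R3  → mem[500] = 149
  MOV R3, 0  → R3 = 0
  LOAD R2, [500]  → R2 = mem[500] = 149
Final: R2 = 149

149


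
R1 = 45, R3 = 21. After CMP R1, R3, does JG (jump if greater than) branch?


Trace:
  R1 = 45, R3 = 21
  CMP R1, R3  → compares 45 vs 21
  JG checks: is 45 greater than 21?
  45 > 21, so condition is true
Branch taken: Yes

Yes


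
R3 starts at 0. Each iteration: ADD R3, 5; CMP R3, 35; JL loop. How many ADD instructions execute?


Loop trace (R3 starts at 0, target 35, step 5):
  ADD #1: R3 = 0 + 5 = 5  → 5 < 35, loop
  ADD #2: R3 = 5 + 5 = 10  → 10 < 35, loop
  ADD #3: R3 = 10 + 5 = 15  → 15 < 35, loop
  ADD #4: R3 = 15 + 5 = 20  → 20 < 35, loop
  ADD #5: R3 = 20 + 5 = 25  → 25 < 35, loop
  ADD #6: R3 = 25 + 5 = 30  → 30 < 35, loop
  ADD #7: R3 = 30 + 5 = 35  → 35 >= 35, exit
Total ADD instructions: 7

7


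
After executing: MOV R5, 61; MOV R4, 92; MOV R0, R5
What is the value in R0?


Register state trace:
  MOV R5, 61  → R5 = 61
  MOV R4, 92  → R4 = 92
  MOV R0, R5  → R0 = 61
Final: R0 = 61

61


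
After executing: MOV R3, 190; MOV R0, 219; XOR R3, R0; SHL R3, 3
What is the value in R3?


Register state trace:
  MOV R3, 190  → R3 = 190 (0b10111110)
  MOV R0, 219  → R0 = 219 (0b11011011)
  XOR R3, R0  → R3 = 190 XOR 219 = 101 (0b01100101)
  SHL R3, 3  → R3 = 101 << 3 = 808
Final: R3 = 808

808


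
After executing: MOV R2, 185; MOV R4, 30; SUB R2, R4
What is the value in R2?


Register state trace:
  MOV R2, 185  → R2 = 185
  MOV R4, 30  → R4 = 30
  SUB R2, R4  → R2 = 185 - 30 = 155
Final: R2 = 155

155


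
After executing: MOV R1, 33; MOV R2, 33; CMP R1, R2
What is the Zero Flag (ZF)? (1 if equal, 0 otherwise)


Register state trace:
  MOV R1, 33  → R1 = 33
  MOV R2, 33  → R2 = 33
  CMP R1, R2  → computes 33 - 33 = 0
  Result is zero, so values are equal
ZF = 1

1


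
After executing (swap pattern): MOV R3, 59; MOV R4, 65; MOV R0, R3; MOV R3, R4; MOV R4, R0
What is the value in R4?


Register state trace (swap pattern):
  MOV R3, 59  → R3 = 59
  MOV R4, 65  → R4 = 65
  MOV R0, R3  → R0 = 59  (save R3)
  MOV R3, R4  → R3 = 65  (R3 gets R4's value)
  MOV R4, R0  → R4 = 59  (R4 gets saved value)
Final: R4 = 59

59


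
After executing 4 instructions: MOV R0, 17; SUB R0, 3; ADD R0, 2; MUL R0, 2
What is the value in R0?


Register state trace:
  MOV R0, 17  → R0 = 17
  SUB R0, 3  → R0 = 17 - 3 = 14
  ADD R0, 2  → R0 = 14 + 2 = 16
  MUL R0, 2  → R0 = 16 * 2 = 32
Final: R0 = 32

32


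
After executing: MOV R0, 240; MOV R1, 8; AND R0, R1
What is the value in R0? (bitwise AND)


Register state trace:
  MOV R0, 240  → R0 = 240 (0b11110000)
  MOV R1, 8  → R1 = 8 (0b00001000)
  AND R0, R1  → R0 = 240 AND 8 = 0 (0b00000000)
Final: R0 = 0

0


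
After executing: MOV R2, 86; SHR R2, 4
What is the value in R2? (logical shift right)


Register state trace:
  MOV R2, 86  → R2 = 86
  SHR R2, 4  → R2 = 86 >> 4 = 86 // 2^4 = 5
Final: R2 = 5

5


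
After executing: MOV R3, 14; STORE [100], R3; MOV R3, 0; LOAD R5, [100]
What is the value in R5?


Register and memory trace:
  MOV R3, 14  → R3 = 14
  STORE [100], R3  → mem[100] = 14
  MOV R3, 0  → R3 = 0
  LOAD R5, [100]  → R5 = mem[100] = 14
Final: R5 = 14

14


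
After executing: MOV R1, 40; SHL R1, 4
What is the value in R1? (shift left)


Register state trace:
  MOV R1, 40  → R1 = 40
  SHL R1, 4  → R1 = 40 << 4 = 40 * 2^4 = 640
Final: R1 = 640

640


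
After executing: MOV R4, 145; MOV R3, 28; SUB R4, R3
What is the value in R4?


Register state trace:
  MOV R4, 145  → R4 = 145
  MOV R3, 28  → R3 = 28
  SUB R4, R3  → R4 = 145 - 28 = 117
Final: R4 = 117

117


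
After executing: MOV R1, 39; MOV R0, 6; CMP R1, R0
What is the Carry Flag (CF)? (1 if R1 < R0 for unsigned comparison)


Register state trace:
  MOV R1, 39  → R1 = 39
  MOV R0, 6  → R0 = 6
  CMP R1, R0  → unsigned 39 - 6: no borrow
  39 >= 6, so CF = 0
CF = 0

0


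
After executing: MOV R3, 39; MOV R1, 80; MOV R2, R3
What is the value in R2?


Register state trace:
  MOV R3, 39  → R3 = 39
  MOV R1, 80  → R1 = 80
  MOV R2, R3  → R2 = 39
Final: R2 = 39

39


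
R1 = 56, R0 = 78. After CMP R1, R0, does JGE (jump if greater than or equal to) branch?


Trace:
  R1 = 56, R0 = 78
  CMP R1, R0  → compares 56 vs 78
  JGE checks: is 56 greater than or equal to 78?
  56 < 78, so condition is false
Branch taken: No

No


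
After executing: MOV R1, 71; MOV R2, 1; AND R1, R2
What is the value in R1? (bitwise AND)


Register state trace:
  MOV R1, 71  → R1 = 71 (0b01000111)
  MOV R2, 1  → R2 = 1 (0b00000001)
  AND R1, R2  → R1 = 71 AND 1 = 1 (0b00000001)
Final: R1 = 1

1


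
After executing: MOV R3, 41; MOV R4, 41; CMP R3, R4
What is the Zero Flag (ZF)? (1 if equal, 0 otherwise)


Register state trace:
  MOV R3, 41  → R3 = 41
  MOV R4, 41  → R4 = 41
  CMP R3, R4  → computes 41 - 41 = 0
  Result is zero, so values are equal
ZF = 1

1


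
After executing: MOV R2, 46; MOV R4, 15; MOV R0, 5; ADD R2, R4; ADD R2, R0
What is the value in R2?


Register state trace:
  MOV R2, 46  → R2 = 46
  MOV R4, 15  → R4 = 15
  MOV R0, 5  → R0 = 5
  ADD R2, R4  → R2 = 46 + 15 = 61
  ADD R2, R0  → R2 = 61 + 5 = 66
Final: R2 = 66

66


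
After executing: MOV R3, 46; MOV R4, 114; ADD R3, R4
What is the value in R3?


Register state trace:
  MOV R3, 46  → R3 = 46
  MOV R4, 114  → R4 = 114
  ADD R3, R4  → R3 = 46 + 114 = 160
Final: R3 = 160

160


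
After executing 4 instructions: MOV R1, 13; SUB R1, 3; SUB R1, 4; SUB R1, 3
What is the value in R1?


Register state trace:
  MOV R1, 13  → R1 = 13
  SUB R1, 3  → R1 = 13 - 3 = 10
  SUB R1, 4  → R1 = 10 - 4 = 6
  SUB R1, 3  → R1 = 6 - 3 = 3
Final: R1 = 3

3


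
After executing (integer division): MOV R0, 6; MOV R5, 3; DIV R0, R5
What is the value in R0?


Register state trace:
  MOV R0, 6  → R0 = 6
  MOV R5, 3  → R5 = 3
  DIV R0, R5  → R0 = 6 // 3 = 2
Final: R0 = 2

2


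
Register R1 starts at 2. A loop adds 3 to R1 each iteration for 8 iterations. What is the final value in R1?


Starting value: R1 = 2
  Iter 1: R1 = 2 + 3 = 5
  Iter 2: R1 = 5 + 3 = 8
  Iter 3: R1 = 8 + 3 = 11
  Iter 4: R1 = 11 + 3 = 14
  Iter 5: R1 = 14 + 3 = 17
  Iter 6: R1 = 17 + 3 = 20
  Iter 7: R1 = 20 + 3 = 23
  Iter 8: R1 = 23 + 3 = 26
Final: R1 = 26

26


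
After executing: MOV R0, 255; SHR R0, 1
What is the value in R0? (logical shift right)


Register state trace:
  MOV R0, 255  → R0 = 255
  SHR R0, 1  → R0 = 255 >> 1 = 255 // 2^1 = 127
Final: R0 = 127

127


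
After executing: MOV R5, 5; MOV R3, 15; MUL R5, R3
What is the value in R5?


Register state trace:
  MOV R5, 5  → R5 = 5
  MOV R3, 15  → R3 = 15
  MUL R5, R3  → R5 = 5 * 15 = 75
Final: R5 = 75

75


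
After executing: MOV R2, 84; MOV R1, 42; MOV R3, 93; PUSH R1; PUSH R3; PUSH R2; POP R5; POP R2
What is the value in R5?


Stack trace (top is rightmost):
  MOV R2, 84  → R2 = 84
  MOV R1, 42  → R1 = 42
  MOV R3, 93  → R3 = 93
  PUSH R1  → stack: [42]
  PUSH R3  → stack: [42, 93]
  PUSH R2  → stack: [42, 93, 84]
  POP R5  → R5 = 84, stack: [42, 93]
  POP R2  → R2 = 93, stack: [42]
Final: R5 = 84

84


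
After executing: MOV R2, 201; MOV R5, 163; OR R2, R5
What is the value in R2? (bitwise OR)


Register state trace:
  MOV R2, 201  → R2 = 201 (0b11001001)
  MOV R5, 163  → R5 = 163 (0b10100011)
  OR R2, R5   → R2 = 201 OR 163 = 235 (0b11101011)
Final: R2 = 235

235


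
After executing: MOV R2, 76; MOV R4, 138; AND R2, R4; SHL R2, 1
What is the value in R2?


Register state trace:
  MOV R2, 76  → R2 = 76 (0b01001100)
  MOV R4, 138  → R4 = 138 (0b10001010)
  AND R2, R4  → R2 = 76 AND 138 = 8 (0b00001000)
  SHL R2, 1  → R2 = 8 << 1 = 16
Final: R2 = 16

16


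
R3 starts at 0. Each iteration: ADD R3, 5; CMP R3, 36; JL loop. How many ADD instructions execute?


Loop trace (R3 starts at 0, target 36, step 5):
  ADD #1: R3 = 0 + 5 = 5  → 5 < 36, loop
  ADD #2: R3 = 5 + 5 = 10  → 10 < 36, loop
  ADD #3: R3 = 10 + 5 = 15  → 15 < 36, loop
  ADD #4: R3 = 15 + 5 = 20  → 20 < 36, loop
  ADD #5: R3 = 20 + 5 = 25  → 25 < 36, loop
  ADD #6: R3 = 25 + 5 = 30  → 30 < 36, loop
  ADD #7: R3 = 30 + 5 = 35  → 35 < 36, loop
  ADD #8: R3 = 35 + 5 = 40  → 40 >= 36, exit
Total ADD instructions: 8

8


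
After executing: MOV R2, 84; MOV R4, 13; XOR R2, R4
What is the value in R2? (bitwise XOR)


Register state trace:
  MOV R2, 84  → R2 = 84 (0b01010100)
  MOV R4, 13  → R4 = 13 (0b00001101)
  XOR R2, R4  → R2 = 84 XOR 13 = 89 (0b01011001)
Final: R2 = 89

89


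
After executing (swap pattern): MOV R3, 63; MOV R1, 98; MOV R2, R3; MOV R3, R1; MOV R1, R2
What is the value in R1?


Register state trace (swap pattern):
  MOV R3, 63  → R3 = 63
  MOV R1, 98  → R1 = 98
  MOV R2, R3  → R2 = 63  (save R3)
  MOV R3, R1  → R3 = 98  (R3 gets R1's value)
  MOV R1, R2  → R1 = 63  (R1 gets saved value)
Final: R1 = 63

63


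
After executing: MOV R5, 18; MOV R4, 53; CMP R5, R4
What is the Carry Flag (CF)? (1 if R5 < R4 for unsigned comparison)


Register state trace:
  MOV R5, 18  → R5 = 18
  MOV R4, 53  → R4 = 53
  CMP R5, R4  → unsigned 18 - 53: borrow occurs
  18 < 53, so CF = 1
CF = 1

1


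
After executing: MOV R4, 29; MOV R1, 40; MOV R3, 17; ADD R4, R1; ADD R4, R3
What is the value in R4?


Register state trace:
  MOV R4, 29  → R4 = 29
  MOV R1, 40  → R1 = 40
  MOV R3, 17  → R3 = 17
  ADD R4, R1  → R4 = 29 + 40 = 69
  ADD R4, R3  → R4 = 69 + 17 = 86
Final: R4 = 86

86


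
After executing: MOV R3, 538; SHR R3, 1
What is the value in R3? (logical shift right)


Register state trace:
  MOV R3, 538  → R3 = 538
  SHR R3, 1  → R3 = 538 >> 1 = 538 // 2^1 = 269
Final: R3 = 269

269


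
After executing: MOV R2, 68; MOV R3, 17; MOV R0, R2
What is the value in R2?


Register state trace:
  MOV R2, 68  → R2 = 68
  MOV R3, 17  → R3 = 17
  MOV R0, R2  → R0 = 68
Final: R2 = 68

68


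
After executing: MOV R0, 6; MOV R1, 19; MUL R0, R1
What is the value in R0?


Register state trace:
  MOV R0, 6  → R0 = 6
  MOV R1, 19  → R1 = 19
  MUL R0, R1  → R0 = 6 * 19 = 114
Final: R0 = 114

114


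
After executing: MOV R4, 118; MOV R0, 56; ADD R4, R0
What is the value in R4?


Register state trace:
  MOV R4, 118  → R4 = 118
  MOV R0, 56  → R0 = 56
  ADD R4, R0  → R4 = 118 + 56 = 174
Final: R4 = 174

174


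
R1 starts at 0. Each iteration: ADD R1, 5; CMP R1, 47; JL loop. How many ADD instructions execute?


Loop trace (R1 starts at 0, target 47, step 5):
  ADD #1: R1 = 0 + 5 = 5  → 5 < 47, loop
  ADD #2: R1 = 5 + 5 = 10  → 10 < 47, loop
  ADD #3: R1 = 10 + 5 = 15  → 15 < 47, loop
  ADD #4: R1 = 15 + 5 = 20  → 20 < 47, loop
  ADD #5: R1 = 20 + 5 = 25  → 25 < 47, loop
  ADD #6: R1 = 25 + 5 = 30  → 30 < 47, loop
  ADD #7: R1 = 30 + 5 = 35  → 35 < 47, loop
  ADD #8: R1 = 35 + 5 = 40  → 40 < 47, loop
  ADD #9: R1 = 40 + 5 = 45  → 45 < 47, loop
  ADD #10: R1 = 45 + 5 = 50  → 50 >= 47, exit
Total ADD instructions: 10

10


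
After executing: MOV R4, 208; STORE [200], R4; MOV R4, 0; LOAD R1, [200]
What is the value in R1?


Register and memory trace:
  MOV R4, 208  → R4 = 208
  STORE [200], R4  → mem[200] = 208
  MOV R4, 0  → R4 = 0
  LOAD R1, [200]  → R1 = mem[200] = 208
Final: R1 = 208

208


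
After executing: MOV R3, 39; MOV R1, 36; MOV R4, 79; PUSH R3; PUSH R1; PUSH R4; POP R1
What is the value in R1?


Stack trace (top is rightmost):
  MOV R3, 39  → R3 = 39
  MOV R1, 36  → R1 = 36
  MOV R4, 79  → R4 = 79
  PUSH R3  → stack: [39]
  PUSH R1  → stack: [39, 36]
  PUSH R4  → stack: [39, 36, 79]
  POP R1  → R1 = 79, stack: [39, 36]
Final: R1 = 79

79


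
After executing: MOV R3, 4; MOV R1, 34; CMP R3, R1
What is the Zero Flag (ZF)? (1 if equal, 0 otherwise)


Register state trace:
  MOV R3, 4  → R3 = 4
  MOV R1, 34  → R1 = 34
  CMP R3, R1  → computes 4 - 34 = -30
  Result is nonzero, so values are not equal
ZF = 0

0


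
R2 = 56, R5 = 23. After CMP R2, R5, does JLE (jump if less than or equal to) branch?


Trace:
  R2 = 56, R5 = 23
  CMP R2, R5  → compares 56 vs 23
  JLE checks: is 56 less than or equal to 23?
  56 > 23, so condition is false
Branch taken: No

No


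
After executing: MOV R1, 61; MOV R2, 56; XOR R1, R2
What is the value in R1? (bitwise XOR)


Register state trace:
  MOV R1, 61  → R1 = 61 (0b00111101)
  MOV R2, 56  → R2 = 56 (0b00111000)
  XOR R1, R2  → R1 = 61 XOR 56 = 5 (0b00000101)
Final: R1 = 5

5


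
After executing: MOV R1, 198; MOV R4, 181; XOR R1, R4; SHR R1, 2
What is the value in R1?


Register state trace:
  MOV R1, 198  → R1 = 198 (0b11000110)
  MOV R4, 181  → R4 = 181 (0b10110101)
  XOR R1, R4  → R1 = 198 XOR 181 = 115 (0b01110011)
  SHR R1, 2  → R1 = 115 >> 2 = 28
Final: R1 = 28

28


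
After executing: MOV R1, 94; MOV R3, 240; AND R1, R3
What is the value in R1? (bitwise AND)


Register state trace:
  MOV R1, 94  → R1 = 94 (0b01011110)
  MOV R3, 240  → R3 = 240 (0b11110000)
  AND R1, R3  → R1 = 94 AND 240 = 80 (0b01010000)
Final: R1 = 80

80


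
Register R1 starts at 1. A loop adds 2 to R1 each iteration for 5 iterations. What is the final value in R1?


Starting value: R1 = 1
  Iter 1: R1 = 1 + 2 = 3
  Iter 2: R1 = 3 + 2 = 5
  Iter 3: R1 = 5 + 2 = 7
  Iter 4: R1 = 7 + 2 = 9
  Iter 5: R1 = 9 + 2 = 11
Final: R1 = 11

11


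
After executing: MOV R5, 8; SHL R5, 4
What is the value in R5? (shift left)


Register state trace:
  MOV R5, 8  → R5 = 8
  SHL R5, 4  → R5 = 8 << 4 = 8 * 2^4 = 128
Final: R5 = 128

128


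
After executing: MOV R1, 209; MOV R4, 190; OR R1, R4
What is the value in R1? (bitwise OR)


Register state trace:
  MOV R1, 209  → R1 = 209 (0b11010001)
  MOV R4, 190  → R4 = 190 (0b10111110)
  OR R1, R4   → R1 = 209 OR 190 = 255 (0b11111111)
Final: R1 = 255

255


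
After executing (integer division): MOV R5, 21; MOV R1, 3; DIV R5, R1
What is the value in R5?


Register state trace:
  MOV R5, 21  → R5 = 21
  MOV R1, 3  → R1 = 3
  DIV R5, R1  → R5 = 21 // 3 = 7
Final: R5 = 7

7


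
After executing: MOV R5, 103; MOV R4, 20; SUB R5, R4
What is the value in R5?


Register state trace:
  MOV R5, 103  → R5 = 103
  MOV R4, 20  → R4 = 20
  SUB R5, R4  → R5 = 103 - 20 = 83
Final: R5 = 83

83


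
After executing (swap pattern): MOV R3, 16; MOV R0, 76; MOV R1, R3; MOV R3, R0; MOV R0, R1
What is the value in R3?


Register state trace (swap pattern):
  MOV R3, 16  → R3 = 16
  MOV R0, 76  → R0 = 76
  MOV R1, R3  → R1 = 16  (save R3)
  MOV R3, R0  → R3 = 76  (R3 gets R0's value)
  MOV R0, R1  → R0 = 16  (R0 gets saved value)
Final: R3 = 76

76


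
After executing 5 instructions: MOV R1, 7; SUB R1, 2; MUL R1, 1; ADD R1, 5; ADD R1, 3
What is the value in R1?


Register state trace:
  MOV R1, 7  → R1 = 7
  SUB R1, 2  → R1 = 7 - 2 = 5
  MUL R1, 1  → R1 = 5 * 1 = 5
  ADD R1, 5  → R1 = 5 + 5 = 10
  ADD R1, 3  → R1 = 10 + 3 = 13
Final: R1 = 13

13


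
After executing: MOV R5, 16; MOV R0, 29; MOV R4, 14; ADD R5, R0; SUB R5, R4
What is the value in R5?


Register state trace:
  MOV R5, 16  → R5 = 16
  MOV R0, 29  → R0 = 29
  MOV R4, 14  → R4 = 14
  ADD R5, R0  → R5 = 16 + 29 = 45
  SUB R5, R4  → R5 = 45 - 14 = 31
Final: R5 = 31

31


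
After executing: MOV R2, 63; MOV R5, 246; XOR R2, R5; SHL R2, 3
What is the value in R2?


Register state trace:
  MOV R2, 63  → R2 = 63 (0b00111111)
  MOV R5, 246  → R5 = 246 (0b11110110)
  XOR R2, R5  → R2 = 63 XOR 246 = 201 (0b11001001)
  SHL R2, 3  → R2 = 201 << 3 = 1608
Final: R2 = 1608

1608


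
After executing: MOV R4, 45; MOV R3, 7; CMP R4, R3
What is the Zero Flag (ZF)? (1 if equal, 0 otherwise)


Register state trace:
  MOV R4, 45  → R4 = 45
  MOV R3, 7  → R3 = 7
  CMP R4, R3  → computes 45 - 7 = 38
  Result is nonzero, so values are not equal
ZF = 0

0


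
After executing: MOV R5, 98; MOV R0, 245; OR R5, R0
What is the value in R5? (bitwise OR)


Register state trace:
  MOV R5, 98  → R5 = 98 (0b01100010)
  MOV R0, 245  → R0 = 245 (0b11110101)
  OR R5, R0   → R5 = 98 OR 245 = 247 (0b11110111)
Final: R5 = 247

247


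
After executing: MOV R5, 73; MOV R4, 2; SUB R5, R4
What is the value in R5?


Register state trace:
  MOV R5, 73  → R5 = 73
  MOV R4, 2  → R4 = 2
  SUB R5, R4  → R5 = 73 - 2 = 71
Final: R5 = 71

71


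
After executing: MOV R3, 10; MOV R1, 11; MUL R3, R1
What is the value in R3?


Register state trace:
  MOV R3, 10  → R3 = 10
  MOV R1, 11  → R1 = 11
  MUL R3, R1  → R3 = 10 * 11 = 110
Final: R3 = 110

110


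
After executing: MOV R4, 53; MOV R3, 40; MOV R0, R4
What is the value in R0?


Register state trace:
  MOV R4, 53  → R4 = 53
  MOV R3, 40  → R3 = 40
  MOV R0, R4  → R0 = 53
Final: R0 = 53

53


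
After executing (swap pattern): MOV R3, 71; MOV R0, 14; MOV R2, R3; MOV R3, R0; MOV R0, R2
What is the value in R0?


Register state trace (swap pattern):
  MOV R3, 71  → R3 = 71
  MOV R0, 14  → R0 = 14
  MOV R2, R3  → R2 = 71  (save R3)
  MOV R3, R0  → R3 = 14  (R3 gets R0's value)
  MOV R0, R2  → R0 = 71  (R0 gets saved value)
Final: R0 = 71

71


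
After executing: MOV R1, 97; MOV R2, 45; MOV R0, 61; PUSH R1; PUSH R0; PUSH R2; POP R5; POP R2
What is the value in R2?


Stack trace (top is rightmost):
  MOV R1, 97  → R1 = 97
  MOV R2, 45  → R2 = 45
  MOV R0, 61  → R0 = 61
  PUSH R1  → stack: [97]
  PUSH R0  → stack: [97, 61]
  PUSH R2  → stack: [97, 61, 45]
  POP R5  → R5 = 45, stack: [97, 61]
  POP R2  → R2 = 61, stack: [97]
Final: R2 = 61

61


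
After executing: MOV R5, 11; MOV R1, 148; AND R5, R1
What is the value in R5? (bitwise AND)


Register state trace:
  MOV R5, 11  → R5 = 11 (0b00001011)
  MOV R1, 148  → R1 = 148 (0b10010100)
  AND R5, R1  → R5 = 11 AND 148 = 0 (0b00000000)
Final: R5 = 0

0


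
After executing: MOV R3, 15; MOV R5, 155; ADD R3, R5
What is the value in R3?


Register state trace:
  MOV R3, 15  → R3 = 15
  MOV R5, 155  → R5 = 155
  ADD R3, R5  → R3 = 15 + 155 = 170
Final: R3 = 170

170


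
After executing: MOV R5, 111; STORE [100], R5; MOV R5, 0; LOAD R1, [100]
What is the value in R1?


Register and memory trace:
  MOV R5, 111  → R5 = 111
  STORE [100], R5  → mem[100] = 111
  MOV R5, 0  → R5 = 0
  LOAD R1, [100]  → R1 = mem[100] = 111
Final: R1 = 111

111


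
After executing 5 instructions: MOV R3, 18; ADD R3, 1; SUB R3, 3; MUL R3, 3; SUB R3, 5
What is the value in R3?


Register state trace:
  MOV R3, 18  → R3 = 18
  ADD R3, 1  → R3 = 18 + 1 = 19
  SUB R3, 3  → R3 = 19 - 3 = 16
  MUL R3, 3  → R3 = 16 * 3 = 48
  SUB R3, 5  → R3 = 48 - 5 = 43
Final: R3 = 43

43


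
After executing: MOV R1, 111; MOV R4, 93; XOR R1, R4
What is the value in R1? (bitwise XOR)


Register state trace:
  MOV R1, 111  → R1 = 111 (0b01101111)
  MOV R4, 93  → R4 = 93 (0b01011101)
  XOR R1, R4  → R1 = 111 XOR 93 = 50 (0b00110010)
Final: R1 = 50

50


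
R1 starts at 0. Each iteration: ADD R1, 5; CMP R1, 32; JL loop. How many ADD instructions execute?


Loop trace (R1 starts at 0, target 32, step 5):
  ADD #1: R1 = 0 + 5 = 5  → 5 < 32, loop
  ADD #2: R1 = 5 + 5 = 10  → 10 < 32, loop
  ADD #3: R1 = 10 + 5 = 15  → 15 < 32, loop
  ADD #4: R1 = 15 + 5 = 20  → 20 < 32, loop
  ADD #5: R1 = 20 + 5 = 25  → 25 < 32, loop
  ADD #6: R1 = 25 + 5 = 30  → 30 < 32, loop
  ADD #7: R1 = 30 + 5 = 35  → 35 >= 32, exit
Total ADD instructions: 7

7


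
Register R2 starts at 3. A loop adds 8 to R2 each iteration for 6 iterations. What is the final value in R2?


Starting value: R2 = 3
  Iter 1: R2 = 3 + 8 = 11
  Iter 2: R2 = 11 + 8 = 19
  Iter 3: R2 = 19 + 8 = 27
  Iter 4: R2 = 27 + 8 = 35
  Iter 5: R2 = 35 + 8 = 43
  Iter 6: R2 = 43 + 8 = 51
Final: R2 = 51

51


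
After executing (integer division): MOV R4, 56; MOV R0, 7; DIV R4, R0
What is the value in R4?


Register state trace:
  MOV R4, 56  → R4 = 56
  MOV R0, 7  → R0 = 7
  DIV R4, R0  → R4 = 56 // 7 = 8
Final: R4 = 8

8


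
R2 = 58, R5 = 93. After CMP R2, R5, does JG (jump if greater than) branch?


Trace:
  R2 = 58, R5 = 93
  CMP R2, R5  → compares 58 vs 93
  JG checks: is 58 greater than 93?
  58 < 93, so condition is false
Branch taken: No

No


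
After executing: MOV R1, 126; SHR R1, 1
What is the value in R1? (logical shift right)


Register state trace:
  MOV R1, 126  → R1 = 126
  SHR R1, 1  → R1 = 126 >> 1 = 126 // 2^1 = 63
Final: R1 = 63

63


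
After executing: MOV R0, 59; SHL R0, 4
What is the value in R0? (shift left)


Register state trace:
  MOV R0, 59  → R0 = 59
  SHL R0, 4  → R0 = 59 << 4 = 59 * 2^4 = 944
Final: R0 = 944

944


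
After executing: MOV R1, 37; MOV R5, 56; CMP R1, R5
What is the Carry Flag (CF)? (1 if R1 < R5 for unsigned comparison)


Register state trace:
  MOV R1, 37  → R1 = 37
  MOV R5, 56  → R5 = 56
  CMP R1, R5  → unsigned 37 - 56: borrow occurs
  37 < 56, so CF = 1
CF = 1

1


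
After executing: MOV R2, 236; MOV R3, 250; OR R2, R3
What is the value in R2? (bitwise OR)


Register state trace:
  MOV R2, 236  → R2 = 236 (0b11101100)
  MOV R3, 250  → R3 = 250 (0b11111010)
  OR R2, R3   → R2 = 236 OR 250 = 254 (0b11111110)
Final: R2 = 254

254


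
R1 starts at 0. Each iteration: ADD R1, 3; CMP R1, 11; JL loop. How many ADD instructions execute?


Loop trace (R1 starts at 0, target 11, step 3):
  ADD #1: R1 = 0 + 3 = 3  → 3 < 11, loop
  ADD #2: R1 = 3 + 3 = 6  → 6 < 11, loop
  ADD #3: R1 = 6 + 3 = 9  → 9 < 11, loop
  ADD #4: R1 = 9 + 3 = 12  → 12 >= 11, exit
Total ADD instructions: 4

4


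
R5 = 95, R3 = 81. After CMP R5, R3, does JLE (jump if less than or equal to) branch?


Trace:
  R5 = 95, R3 = 81
  CMP R5, R3  → compares 95 vs 81
  JLE checks: is 95 less than or equal to 81?
  95 > 81, so condition is false
Branch taken: No

No


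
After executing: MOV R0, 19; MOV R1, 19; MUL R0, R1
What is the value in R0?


Register state trace:
  MOV R0, 19  → R0 = 19
  MOV R1, 19  → R1 = 19
  MUL R0, R1  → R0 = 19 * 19 = 361
Final: R0 = 361

361


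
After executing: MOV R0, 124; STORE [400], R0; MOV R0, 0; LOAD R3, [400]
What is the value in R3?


Register and memory trace:
  MOV R0, 124  → R0 = 124
  STORE [400], R0  → mem[400] = 124
  MOV R0, 0  → R0 = 0
  LOAD R3, [400]  → R3 = mem[400] = 124
Final: R3 = 124

124


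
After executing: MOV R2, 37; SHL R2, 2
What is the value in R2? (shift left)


Register state trace:
  MOV R2, 37  → R2 = 37
  SHL R2, 2  → R2 = 37 << 2 = 37 * 2^2 = 148
Final: R2 = 148

148


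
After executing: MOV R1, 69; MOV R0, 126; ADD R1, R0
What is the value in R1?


Register state trace:
  MOV R1, 69  → R1 = 69
  MOV R0, 126  → R0 = 126
  ADD R1, R0  → R1 = 69 + 126 = 195
Final: R1 = 195

195


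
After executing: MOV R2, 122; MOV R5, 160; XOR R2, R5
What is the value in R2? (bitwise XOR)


Register state trace:
  MOV R2, 122  → R2 = 122 (0b01111010)
  MOV R5, 160  → R5 = 160 (0b10100000)
  XOR R2, R5  → R2 = 122 XOR 160 = 218 (0b11011010)
Final: R2 = 218

218


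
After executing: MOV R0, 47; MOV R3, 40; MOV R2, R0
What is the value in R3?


Register state trace:
  MOV R0, 47  → R0 = 47
  MOV R3, 40  → R3 = 40
  MOV R2, R0  → R2 = 47
Final: R3 = 40

40


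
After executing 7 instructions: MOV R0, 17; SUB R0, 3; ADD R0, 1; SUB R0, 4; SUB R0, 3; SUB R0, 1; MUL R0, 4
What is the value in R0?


Register state trace:
  MOV R0, 17  → R0 = 17
  SUB R0, 3  → R0 = 17 - 3 = 14
  ADD R0, 1  → R0 = 14 + 1 = 15
  SUB R0, 4  → R0 = 15 - 4 = 11
  SUB R0, 3  → R0 = 11 - 3 = 8
  SUB R0, 1  → R0 = 8 - 1 = 7
  MUL R0, 4  → R0 = 7 * 4 = 28
Final: R0 = 28

28


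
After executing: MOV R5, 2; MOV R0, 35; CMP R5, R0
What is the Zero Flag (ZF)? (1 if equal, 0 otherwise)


Register state trace:
  MOV R5, 2  → R5 = 2
  MOV R0, 35  → R0 = 35
  CMP R5, R0  → computes 2 - 35 = -33
  Result is nonzero, so values are not equal
ZF = 0

0


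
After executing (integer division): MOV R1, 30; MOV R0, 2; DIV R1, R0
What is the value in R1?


Register state trace:
  MOV R1, 30  → R1 = 30
  MOV R0, 2  → R0 = 2
  DIV R1, R0  → R1 = 30 // 2 = 15
Final: R1 = 15

15


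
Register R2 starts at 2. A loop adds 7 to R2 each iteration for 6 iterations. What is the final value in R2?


Starting value: R2 = 2
  Iter 1: R2 = 2 + 7 = 9
  Iter 2: R2 = 9 + 7 = 16
  Iter 3: R2 = 16 + 7 = 23
  Iter 4: R2 = 23 + 7 = 30
  Iter 5: R2 = 30 + 7 = 37
  Iter 6: R2 = 37 + 7 = 44
Final: R2 = 44

44


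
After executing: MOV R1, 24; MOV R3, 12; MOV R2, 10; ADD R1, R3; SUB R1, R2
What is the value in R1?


Register state trace:
  MOV R1, 24  → R1 = 24
  MOV R3, 12  → R3 = 12
  MOV R2, 10  → R2 = 10
  ADD R1, R3  → R1 = 24 + 12 = 36
  SUB R1, R2  → R1 = 36 - 10 = 26
Final: R1 = 26

26


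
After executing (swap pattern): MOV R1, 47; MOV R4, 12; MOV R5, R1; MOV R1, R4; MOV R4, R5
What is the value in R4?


Register state trace (swap pattern):
  MOV R1, 47  → R1 = 47
  MOV R4, 12  → R4 = 12
  MOV R5, R1  → R5 = 47  (save R1)
  MOV R1, R4  → R1 = 12  (R1 gets R4's value)
  MOV R4, R5  → R4 = 47  (R4 gets saved value)
Final: R4 = 47

47


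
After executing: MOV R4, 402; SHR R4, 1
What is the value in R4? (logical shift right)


Register state trace:
  MOV R4, 402  → R4 = 402
  SHR R4, 1  → R4 = 402 >> 1 = 402 // 2^1 = 201
Final: R4 = 201

201


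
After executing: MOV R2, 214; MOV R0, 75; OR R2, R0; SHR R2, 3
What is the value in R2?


Register state trace:
  MOV R2, 214  → R2 = 214 (0b11010110)
  MOV R0, 75  → R0 = 75 (0b01001011)
  OR R2, R0  → R2 = 214 OR 75 = 223 (0b11011111)
  SHR R2, 3  → R2 = 223 >> 3 = 27
Final: R2 = 27

27


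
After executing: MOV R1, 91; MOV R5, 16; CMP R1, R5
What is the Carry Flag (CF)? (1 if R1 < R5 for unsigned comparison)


Register state trace:
  MOV R1, 91  → R1 = 91
  MOV R5, 16  → R5 = 16
  CMP R1, R5  → unsigned 91 - 16: no borrow
  91 >= 16, so CF = 0
CF = 0

0


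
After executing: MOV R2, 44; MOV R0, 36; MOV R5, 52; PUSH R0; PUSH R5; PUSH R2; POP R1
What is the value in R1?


Stack trace (top is rightmost):
  MOV R2, 44  → R2 = 44
  MOV R0, 36  → R0 = 36
  MOV R5, 52  → R5 = 52
  PUSH R0  → stack: [36]
  PUSH R5  → stack: [36, 52]
  PUSH R2  → stack: [36, 52, 44]
  POP R1  → R1 = 44, stack: [36, 52]
Final: R1 = 44

44


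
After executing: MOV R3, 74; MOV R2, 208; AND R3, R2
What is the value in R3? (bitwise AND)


Register state trace:
  MOV R3, 74  → R3 = 74 (0b01001010)
  MOV R2, 208  → R2 = 208 (0b11010000)
  AND R3, R2  → R3 = 74 AND 208 = 64 (0b01000000)
Final: R3 = 64

64


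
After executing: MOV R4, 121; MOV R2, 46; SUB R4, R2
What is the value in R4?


Register state trace:
  MOV R4, 121  → R4 = 121
  MOV R2, 46  → R2 = 46
  SUB R4, R2  → R4 = 121 - 46 = 75
Final: R4 = 75

75


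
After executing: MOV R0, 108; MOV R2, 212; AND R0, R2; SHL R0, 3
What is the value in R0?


Register state trace:
  MOV R0, 108  → R0 = 108 (0b01101100)
  MOV R2, 212  → R2 = 212 (0b11010100)
  AND R0, R2  → R0 = 108 AND 212 = 68 (0b01000100)
  SHL R0, 3  → R0 = 68 << 3 = 544
Final: R0 = 544

544


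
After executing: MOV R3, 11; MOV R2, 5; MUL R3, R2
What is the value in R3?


Register state trace:
  MOV R3, 11  → R3 = 11
  MOV R2, 5  → R2 = 5
  MUL R3, R2  → R3 = 11 * 5 = 55
Final: R3 = 55

55


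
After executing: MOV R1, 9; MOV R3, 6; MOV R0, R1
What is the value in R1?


Register state trace:
  MOV R1, 9  → R1 = 9
  MOV R3, 6  → R3 = 6
  MOV R0, R1  → R0 = 9
Final: R1 = 9

9


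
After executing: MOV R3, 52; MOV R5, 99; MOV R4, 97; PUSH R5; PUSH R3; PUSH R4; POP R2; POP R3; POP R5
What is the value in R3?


Stack trace (top is rightmost):
  MOV R3, 52  → R3 = 52
  MOV R5, 99  → R5 = 99
  MOV R4, 97  → R4 = 97
  PUSH R5  → stack: [99]
  PUSH R3  → stack: [99, 52]
  PUSH R4  → stack: [99, 52, 97]
  POP R2  → R2 = 97, stack: [99, 52]
  POP R3  → R3 = 52, stack: [99]
  POP R5  → R5 = 99, stack: []
Final: R3 = 52

52


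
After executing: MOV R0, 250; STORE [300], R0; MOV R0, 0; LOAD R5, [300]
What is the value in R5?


Register and memory trace:
  MOV R0, 250  → R0 = 250
  STORE [300], R0  → mem[300] = 250
  MOV R0, 0  → R0 = 0
  LOAD R5, [300]  → R5 = mem[300] = 250
Final: R5 = 250

250


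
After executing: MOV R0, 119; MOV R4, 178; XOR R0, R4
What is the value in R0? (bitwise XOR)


Register state trace:
  MOV R0, 119  → R0 = 119 (0b01110111)
  MOV R4, 178  → R4 = 178 (0b10110010)
  XOR R0, R4  → R0 = 119 XOR 178 = 197 (0b11000101)
Final: R0 = 197

197


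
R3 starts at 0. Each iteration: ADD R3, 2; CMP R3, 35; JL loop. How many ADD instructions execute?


Loop trace (R3 starts at 0, target 35, step 2):
  ADD #1: R3 = 0 + 2 = 2  → 2 < 35, loop
  ADD #2: R3 = 2 + 2 = 4  → 4 < 35, loop
  ADD #3: R3 = 4 + 2 = 6  → 6 < 35, loop
  ADD #4: R3 = 6 + 2 = 8  → 8 < 35, loop
  ADD #5: R3 = 8 + 2 = 10  → 10 < 35, loop
  ADD #6: R3 = 10 + 2 = 12  → 12 < 35, loop
  ADD #7: R3 = 12 + 2 = 14  → 14 < 35, loop
  ADD #8: R3 = 14 + 2 = 16  → 16 < 35, loop
  ADD #9: R3 = 16 + 2 = 18  → 18 < 35, loop
  ADD #10: R3 = 18 + 2 = 20  → 20 < 35, loop
  ADD #11: R3 = 20 + 2 = 22  → 22 < 35, loop
  ADD #12: R3 = 22 + 2 = 24  → 24 < 35, loop
  ADD #13: R3 = 24 + 2 = 26  → 26 < 35, loop
  ADD #14: R3 = 26 + 2 = 28  → 28 < 35, loop
  ADD #15: R3 = 28 + 2 = 30  → 30 < 35, loop
  ADD #16: R3 = 30 + 2 = 32  → 32 < 35, loop
  ADD #17: R3 = 32 + 2 = 34  → 34 < 35, loop
  ADD #18: R3 = 34 + 2 = 36  → 36 >= 35, exit
Total ADD instructions: 18

18


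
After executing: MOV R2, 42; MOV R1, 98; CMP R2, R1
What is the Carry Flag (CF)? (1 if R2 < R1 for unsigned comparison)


Register state trace:
  MOV R2, 42  → R2 = 42
  MOV R1, 98  → R1 = 98
  CMP R2, R1  → unsigned 42 - 98: borrow occurs
  42 < 98, so CF = 1
CF = 1

1


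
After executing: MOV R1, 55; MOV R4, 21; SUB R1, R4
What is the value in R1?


Register state trace:
  MOV R1, 55  → R1 = 55
  MOV R4, 21  → R4 = 21
  SUB R1, R4  → R1 = 55 - 21 = 34
Final: R1 = 34

34


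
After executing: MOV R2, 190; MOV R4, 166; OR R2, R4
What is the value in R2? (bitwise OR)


Register state trace:
  MOV R2, 190  → R2 = 190 (0b10111110)
  MOV R4, 166  → R4 = 166 (0b10100110)
  OR R2, R4   → R2 = 190 OR 166 = 190 (0b10111110)
Final: R2 = 190

190


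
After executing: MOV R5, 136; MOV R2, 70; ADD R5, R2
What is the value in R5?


Register state trace:
  MOV R5, 136  → R5 = 136
  MOV R2, 70  → R2 = 70
  ADD R5, R2  → R5 = 136 + 70 = 206
Final: R5 = 206

206


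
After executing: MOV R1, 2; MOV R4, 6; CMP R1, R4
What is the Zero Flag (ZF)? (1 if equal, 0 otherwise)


Register state trace:
  MOV R1, 2  → R1 = 2
  MOV R4, 6  → R4 = 6
  CMP R1, R4  → computes 2 - 6 = -4
  Result is nonzero, so values are not equal
ZF = 0

0


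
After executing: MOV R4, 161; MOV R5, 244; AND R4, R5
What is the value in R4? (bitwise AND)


Register state trace:
  MOV R4, 161  → R4 = 161 (0b10100001)
  MOV R5, 244  → R5 = 244 (0b11110100)
  AND R4, R5  → R4 = 161 AND 244 = 160 (0b10100000)
Final: R4 = 160

160


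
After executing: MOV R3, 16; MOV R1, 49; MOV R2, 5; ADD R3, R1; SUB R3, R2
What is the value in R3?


Register state trace:
  MOV R3, 16  → R3 = 16
  MOV R1, 49  → R1 = 49
  MOV R2, 5  → R2 = 5
  ADD R3, R1  → R3 = 16 + 49 = 65
  SUB R3, R2  → R3 = 65 - 5 = 60
Final: R3 = 60

60


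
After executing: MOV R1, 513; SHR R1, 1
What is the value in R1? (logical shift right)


Register state trace:
  MOV R1, 513  → R1 = 513
  SHR R1, 1  → R1 = 513 >> 1 = 513 // 2^1 = 256
Final: R1 = 256

256


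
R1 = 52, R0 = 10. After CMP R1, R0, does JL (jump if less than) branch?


Trace:
  R1 = 52, R0 = 10
  CMP R1, R0  → compares 52 vs 10
  JL checks: is 52 less than 10?
  52 > 10, so condition is false
Branch taken: No

No


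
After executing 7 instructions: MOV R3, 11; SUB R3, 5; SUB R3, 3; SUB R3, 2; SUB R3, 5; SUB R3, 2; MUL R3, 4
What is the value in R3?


Register state trace:
  MOV R3, 11  → R3 = 11
  SUB R3, 5  → R3 = 11 - 5 = 6
  SUB R3, 3  → R3 = 6 - 3 = 3
  SUB R3, 2  → R3 = 3 - 2 = 1
  SUB R3, 5  → R3 = 1 - 5 = -4
  SUB R3, 2  → R3 = -4 - 2 = -6
  MUL R3, 4  → R3 = -6 * 4 = -24
Final: R3 = -24

-24


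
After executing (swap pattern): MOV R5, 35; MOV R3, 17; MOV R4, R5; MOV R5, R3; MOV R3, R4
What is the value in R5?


Register state trace (swap pattern):
  MOV R5, 35  → R5 = 35
  MOV R3, 17  → R3 = 17
  MOV R4, R5  → R4 = 35  (save R5)
  MOV R5, R3  → R5 = 17  (R5 gets R3's value)
  MOV R3, R4  → R3 = 35  (R3 gets saved value)
Final: R5 = 17

17


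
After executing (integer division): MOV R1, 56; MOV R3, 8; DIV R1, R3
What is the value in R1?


Register state trace:
  MOV R1, 56  → R1 = 56
  MOV R3, 8  → R3 = 8
  DIV R1, R3  → R1 = 56 // 8 = 7
Final: R1 = 7

7


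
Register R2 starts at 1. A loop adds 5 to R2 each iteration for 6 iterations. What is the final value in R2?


Starting value: R2 = 1
  Iter 1: R2 = 1 + 5 = 6
  Iter 2: R2 = 6 + 5 = 11
  Iter 3: R2 = 11 + 5 = 16
  Iter 4: R2 = 16 + 5 = 21
  Iter 5: R2 = 21 + 5 = 26
  Iter 6: R2 = 26 + 5 = 31
Final: R2 = 31

31


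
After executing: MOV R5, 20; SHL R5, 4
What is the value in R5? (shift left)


Register state trace:
  MOV R5, 20  → R5 = 20
  SHL R5, 4  → R5 = 20 << 4 = 20 * 2^4 = 320
Final: R5 = 320

320


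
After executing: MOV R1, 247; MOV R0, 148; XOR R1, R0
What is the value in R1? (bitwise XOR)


Register state trace:
  MOV R1, 247  → R1 = 247 (0b11110111)
  MOV R0, 148  → R0 = 148 (0b10010100)
  XOR R1, R0  → R1 = 247 XOR 148 = 99 (0b01100011)
Final: R1 = 99

99


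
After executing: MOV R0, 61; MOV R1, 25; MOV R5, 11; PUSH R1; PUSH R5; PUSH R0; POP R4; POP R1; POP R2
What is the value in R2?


Stack trace (top is rightmost):
  MOV R0, 61  → R0 = 61
  MOV R1, 25  → R1 = 25
  MOV R5, 11  → R5 = 11
  PUSH R1  → stack: [25]
  PUSH R5  → stack: [25, 11]
  PUSH R0  → stack: [25, 11, 61]
  POP R4  → R4 = 61, stack: [25, 11]
  POP R1  → R1 = 11, stack: [25]
  POP R2  → R2 = 25, stack: []
Final: R2 = 25

25


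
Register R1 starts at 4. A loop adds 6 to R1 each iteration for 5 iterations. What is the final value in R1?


Starting value: R1 = 4
  Iter 1: R1 = 4 + 6 = 10
  Iter 2: R1 = 10 + 6 = 16
  Iter 3: R1 = 16 + 6 = 22
  Iter 4: R1 = 22 + 6 = 28
  Iter 5: R1 = 28 + 6 = 34
Final: R1 = 34

34


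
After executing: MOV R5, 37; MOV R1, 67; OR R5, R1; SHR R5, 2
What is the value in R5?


Register state trace:
  MOV R5, 37  → R5 = 37 (0b00100101)
  MOV R1, 67  → R1 = 67 (0b01000011)
  OR R5, R1  → R5 = 37 OR 67 = 103 (0b01100111)
  SHR R5, 2  → R5 = 103 >> 2 = 25
Final: R5 = 25

25


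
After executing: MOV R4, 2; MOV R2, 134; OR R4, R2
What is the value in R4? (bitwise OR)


Register state trace:
  MOV R4, 2  → R4 = 2 (0b00000010)
  MOV R2, 134  → R2 = 134 (0b10000110)
  OR R4, R2   → R4 = 2 OR 134 = 134 (0b10000110)
Final: R4 = 134

134


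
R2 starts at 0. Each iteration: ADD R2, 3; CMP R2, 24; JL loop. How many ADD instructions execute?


Loop trace (R2 starts at 0, target 24, step 3):
  ADD #1: R2 = 0 + 3 = 3  → 3 < 24, loop
  ADD #2: R2 = 3 + 3 = 6  → 6 < 24, loop
  ADD #3: R2 = 6 + 3 = 9  → 9 < 24, loop
  ADD #4: R2 = 9 + 3 = 12  → 12 < 24, loop
  ADD #5: R2 = 12 + 3 = 15  → 15 < 24, loop
  ADD #6: R2 = 15 + 3 = 18  → 18 < 24, loop
  ADD #7: R2 = 18 + 3 = 21  → 21 < 24, loop
  ADD #8: R2 = 21 + 3 = 24  → 24 >= 24, exit
Total ADD instructions: 8

8


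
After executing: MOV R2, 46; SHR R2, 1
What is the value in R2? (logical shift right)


Register state trace:
  MOV R2, 46  → R2 = 46
  SHR R2, 1  → R2 = 46 >> 1 = 46 // 2^1 = 23
Final: R2 = 23

23


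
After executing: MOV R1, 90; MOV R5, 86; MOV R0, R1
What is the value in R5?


Register state trace:
  MOV R1, 90  → R1 = 90
  MOV R5, 86  → R5 = 86
  MOV R0, R1  → R0 = 90
Final: R5 = 86

86
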